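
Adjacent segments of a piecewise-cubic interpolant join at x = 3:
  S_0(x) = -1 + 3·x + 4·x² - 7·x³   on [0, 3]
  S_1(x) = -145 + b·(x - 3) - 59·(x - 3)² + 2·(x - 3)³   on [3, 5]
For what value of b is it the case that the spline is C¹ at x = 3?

-162

S_0'(x) = 3 + 8·x - 21·x², so S_0'(3) = -162. On the right, S_1'(3) = b, so b = -162.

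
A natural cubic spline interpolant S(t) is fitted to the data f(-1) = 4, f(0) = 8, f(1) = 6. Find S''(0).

Write M_i for S''(x_i). With h_i = 1, 1 and divided differences Δ_i = 4, -2, the continuity of S' gives the tridiagonal system
  1·M_0 + 4·M_1 + 1·M_2 = 6(Δ_1 - Δ_0) = -36
Natural end conditions: M_0 = M_2 = 0.
Forward elimination and back-substitution give M_0 = 0, M_1 = -9, M_2 = 0.

-9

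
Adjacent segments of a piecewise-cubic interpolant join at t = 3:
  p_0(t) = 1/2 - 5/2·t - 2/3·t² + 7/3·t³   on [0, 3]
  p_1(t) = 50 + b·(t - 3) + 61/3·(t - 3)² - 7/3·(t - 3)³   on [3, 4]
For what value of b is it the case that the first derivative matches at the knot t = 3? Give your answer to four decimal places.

p_0'(t) = -5/2 - 4/3·t + 7·t², so p_0'(3) = 113/2. On the right, p_1'(3) = b, so b = 113/2.

56.5000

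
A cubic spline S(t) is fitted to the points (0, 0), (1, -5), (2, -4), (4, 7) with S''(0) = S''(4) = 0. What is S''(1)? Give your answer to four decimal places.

8.2174

Write σ_i for S''(x_i). With h_i = 1, 1, 2 and divided differences Δ_i = -5, 1, 11/2, the continuity of S' gives the tridiagonal system
  1·σ_0 + 4·σ_1 + 1·σ_2 = 6(Δ_1 - Δ_0) = 36
  1·σ_1 + 6·σ_2 + 2·σ_3 = 6(Δ_2 - Δ_1) = 27
Natural end conditions: σ_0 = σ_3 = 0.
Forward elimination and back-substitution give σ_0 = 0, σ_1 = 189/23, σ_2 = 72/23, σ_3 = 0.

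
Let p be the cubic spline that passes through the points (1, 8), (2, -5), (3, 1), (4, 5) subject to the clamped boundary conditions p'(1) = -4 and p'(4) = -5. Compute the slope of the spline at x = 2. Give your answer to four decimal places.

Let m_i = p''(x_i). Step sizes h_i = 1, 1, 1; slopes of the chords Δ_i = (y_(i+1) - y_i)/h_i = -13, 6, 4.
  1·m_0 + 4·m_1 + 1·m_2 = 6(Δ_1 - Δ_0) = 114
  1·m_1 + 4·m_2 + 1·m_3 = 6(Δ_2 - Δ_1) = -12
Clamped end conditions give two more equations: 2h_0·m_0 + h_0·m_1 = 6(Δ_0 - p'(1)) = -54 and h_2·m_2 + 2h_2·m_3 = 6(p'(4) - Δ_2) = -54.
Solving the tridiagonal system: m_0 = -724/15, m_1 = 638/15, m_2 = -118/15, m_3 = -346/15.
On [2, 3], p'(x) = b_1 + 2c_1·(x - 2) + 3d_1·(x - 2)² with b_1 = Δ_1 - h_1(2m_1 + m_2)/6 = -103/15, c_1 = m_1/2 = 319/15, d_1 = (m_2 - m_1)/(6h_1) = -42/5. So p'(2) = -103/15.

-6.8667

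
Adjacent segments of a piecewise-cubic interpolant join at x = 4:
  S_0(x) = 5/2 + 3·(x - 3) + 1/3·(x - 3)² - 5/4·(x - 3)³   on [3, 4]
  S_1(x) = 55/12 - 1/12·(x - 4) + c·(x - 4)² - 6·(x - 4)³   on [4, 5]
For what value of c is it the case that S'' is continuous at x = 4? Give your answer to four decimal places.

S_0''(x) = 2/3 - 15/2·(x - 3), so S_0''(4) = -41/6. On the right, S_1''(4) = 2c, so c = -41/12.

-3.4167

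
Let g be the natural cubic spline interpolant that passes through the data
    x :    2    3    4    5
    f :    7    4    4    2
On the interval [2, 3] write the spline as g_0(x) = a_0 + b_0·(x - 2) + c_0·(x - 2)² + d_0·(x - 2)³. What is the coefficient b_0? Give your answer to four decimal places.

Let M_i = g''(x_i). Step sizes h_i = 1, 1, 1; slopes of the chords Δ_i = (y_(i+1) - y_i)/h_i = -3, 0, -2.
  1·M_0 + 4·M_1 + 1·M_2 = 6(Δ_1 - Δ_0) = 18
  1·M_1 + 4·M_2 + 1·M_3 = 6(Δ_2 - Δ_1) = -12
Natural end conditions: M_0 = M_3 = 0.
Solving the tridiagonal system: M_0 = 0, M_1 = 28/5, M_2 = -22/5, M_3 = 0.
On [2, 3], with g_0(x) = a_0 + b_0·(x - 2) + c_0·(x - 2)² + d_0·(x - 2)³: c_0 = M_0/2 = 0, d_0 = (M_1 - M_0)/(6h_0) = 14/15, b_0 = Δ_0 - h_0(2M_0 + M_1)/6 = -59/15.

-3.9333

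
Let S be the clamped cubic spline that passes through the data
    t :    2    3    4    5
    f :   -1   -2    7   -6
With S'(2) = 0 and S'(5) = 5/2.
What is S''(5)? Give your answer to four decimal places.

77.0667

Put M_i = S'' at the i-th knot. Here h = (1, 1, 1) and Δ = (-1, 9, -13), so the interior equations h_(i-1)·M_(i-1) + 2(h_(i-1)+h_i)·M_i + h_i·M_(i+1) = 6(Δ_i − Δ_(i-1)) read
  1·M_0 + 4·M_1 + 1·M_2 = 6(Δ_1 - Δ_0) = 60
  1·M_1 + 4·M_2 + 1·M_3 = 6(Δ_2 - Δ_1) = -132
Clamped end conditions give two more equations: 2h_0·M_0 + h_0·M_1 = 6(Δ_0 - S'(2)) = -6 and h_2·M_2 + 2h_2·M_3 = 6(S'(5) - Δ_2) = 93.
Solving: M_0 = -311/15, M_1 = 532/15, M_2 = -917/15, M_3 = 1156/15.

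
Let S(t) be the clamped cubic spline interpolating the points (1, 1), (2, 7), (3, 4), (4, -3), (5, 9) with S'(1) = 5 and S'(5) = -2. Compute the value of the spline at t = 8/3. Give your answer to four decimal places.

Write M_i for S''(x_i). With h_i = 1, 1, 1, 1 and divided differences Δ_i = 6, -3, -7, 12, the continuity of S' gives the tridiagonal system
  1·M_0 + 4·M_1 + 1·M_2 = 6(Δ_1 - Δ_0) = -54
  1·M_1 + 4·M_2 + 1·M_3 = 6(Δ_2 - Δ_1) = -24
  1·M_2 + 4·M_3 + 1·M_4 = 6(Δ_3 - Δ_2) = 114
Clamped end conditions give two more equations: 2h_0·M_0 + h_0·M_1 = 6(Δ_0 - S'(1)) = 6 and h_3·M_3 + 2h_3·M_4 = 6(S'(5) - Δ_3) = -84.
Solving: M_0 = 251/28, M_1 = -167/14, M_2 = -61/4, M_3 = 685/14, M_4 = -1861/28.
On [2, 3], S(t) = 7 + 197/56·(t - 2) - 167/28·(t - 2)² - 31/56·(t - 2)³.
With (t - 2) = 2/3: S(8/3) = 4937/756.

6.5304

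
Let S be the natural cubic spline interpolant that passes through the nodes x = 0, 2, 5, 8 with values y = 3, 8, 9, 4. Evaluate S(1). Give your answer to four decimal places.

5.7703

Write M_i for S''(x_i). With h_i = 2, 3, 3 and divided differences Δ_i = 5/2, 1/3, -5/3, the continuity of S' gives the tridiagonal system
  2·M_0 + 10·M_1 + 3·M_2 = 6(Δ_1 - Δ_0) = -13
  3·M_1 + 12·M_2 + 3·M_3 = 6(Δ_2 - Δ_1) = -12
Natural end conditions: M_0 = M_3 = 0.
Solving: M_0 = 0, M_1 = -40/37, M_2 = -27/37, M_3 = 0.
On [0, 2], S(x) = 3 + 635/222·x + 0·x² - 10/111·x³.
With x = 1: S(1) = 427/74.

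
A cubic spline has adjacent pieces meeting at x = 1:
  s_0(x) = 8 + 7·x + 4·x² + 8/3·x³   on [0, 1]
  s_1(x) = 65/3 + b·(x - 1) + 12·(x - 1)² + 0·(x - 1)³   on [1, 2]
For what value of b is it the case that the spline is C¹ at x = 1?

23

s_0'(x) = 7 + 8·x + 8·x², so s_0'(1) = 23. On the right, s_1'(1) = b, so b = 23.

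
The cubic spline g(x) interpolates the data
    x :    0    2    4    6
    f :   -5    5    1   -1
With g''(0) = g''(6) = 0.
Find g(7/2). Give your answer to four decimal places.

Put M_i = g'' at the i-th knot. Here h = (2, 2, 2) and Δ = (5, -2, -1), so the interior equations h_(i-1)·M_(i-1) + 2(h_(i-1)+h_i)·M_i + h_i·M_(i+1) = 6(Δ_i − Δ_(i-1)) read
  2·M_0 + 8·M_1 + 2·M_2 = 6(Δ_1 - Δ_0) = -42
  2·M_1 + 8·M_2 + 2·M_3 = 6(Δ_2 - Δ_1) = 6
Natural end conditions: M_0 = M_3 = 0.
Solving: M_0 = 0, M_1 = -29/5, M_2 = 11/5, M_3 = 0.
On [2, 4], g(x) = 5 + 17/15·(x - 2) - 29/10·(x - 2)² + 2/3·(x - 2)³.
With (x - 2) = 3/2: g(7/2) = 97/40.

2.4250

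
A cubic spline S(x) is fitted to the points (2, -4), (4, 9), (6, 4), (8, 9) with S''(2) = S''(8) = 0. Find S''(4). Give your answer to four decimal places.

Let m_i = S''(x_i). Step sizes h_i = 2, 2, 2; slopes of the chords Δ_i = (y_(i+1) - y_i)/h_i = 13/2, -5/2, 5/2.
  2·m_0 + 8·m_1 + 2·m_2 = 6(Δ_1 - Δ_0) = -54
  2·m_1 + 8·m_2 + 2·m_3 = 6(Δ_2 - Δ_1) = 30
Natural end conditions: m_0 = m_3 = 0.
Forward elimination and back-substitution give m_0 = 0, m_1 = -41/5, m_2 = 29/5, m_3 = 0.

-8.2000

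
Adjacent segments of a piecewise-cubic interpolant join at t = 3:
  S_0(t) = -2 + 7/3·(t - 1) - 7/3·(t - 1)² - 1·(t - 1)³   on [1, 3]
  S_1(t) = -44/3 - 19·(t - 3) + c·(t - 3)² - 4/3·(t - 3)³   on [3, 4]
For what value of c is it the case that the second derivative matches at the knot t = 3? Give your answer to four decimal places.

-8.3333

S_0''(t) = -14/3 - 6·(t - 1), so S_0''(3) = -50/3. On the right, S_1''(3) = 2c, so c = -25/3.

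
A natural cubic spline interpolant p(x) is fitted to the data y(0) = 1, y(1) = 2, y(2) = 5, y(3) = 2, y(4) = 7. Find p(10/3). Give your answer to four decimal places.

Write M_i for p''(x_i). With h_i = 1, 1, 1, 1 and divided differences Δ_i = 1, 3, -3, 5, the continuity of p' gives the tridiagonal system
  1·M_0 + 4·M_1 + 1·M_2 = 6(Δ_1 - Δ_0) = 12
  1·M_1 + 4·M_2 + 1·M_3 = 6(Δ_2 - Δ_1) = -36
  1·M_2 + 4·M_3 + 1·M_4 = 6(Δ_3 - Δ_2) = 48
Natural end conditions: M_0 = M_4 = 0.
Solving: M_0 = 0, M_1 = 93/14, M_2 = -102/7, M_3 = 219/14, M_4 = 0.
On [3, 4], p(x) = 2 - 3/14·(x - 3) + 219/28·(x - 3)² - 73/28·(x - 3)³.
With (x - 3) = 1/3: p(10/3) = 1021/378.

2.7011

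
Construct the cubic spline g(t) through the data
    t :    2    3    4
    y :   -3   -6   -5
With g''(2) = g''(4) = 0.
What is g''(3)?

Let M_i = g''(x_i). Step sizes h_i = 1, 1; slopes of the chords Δ_i = (y_(i+1) - y_i)/h_i = -3, 1.
  1·M_0 + 4·M_1 + 1·M_2 = 6(Δ_1 - Δ_0) = 24
Natural end conditions: M_0 = M_2 = 0.
Solving the tridiagonal system: M_0 = 0, M_1 = 6, M_2 = 0.

6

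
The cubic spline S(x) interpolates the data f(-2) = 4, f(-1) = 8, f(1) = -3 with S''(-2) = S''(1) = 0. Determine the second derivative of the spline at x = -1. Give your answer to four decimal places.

Let M_i = S''(x_i). Step sizes h_i = 1, 2; slopes of the chords Δ_i = (y_(i+1) - y_i)/h_i = 4, -11/2.
  1·M_0 + 6·M_1 + 2·M_2 = 6(Δ_1 - Δ_0) = -57
Natural end conditions: M_0 = M_2 = 0.
Forward elimination and back-substitution give M_0 = 0, M_1 = -19/2, M_2 = 0.

-9.5000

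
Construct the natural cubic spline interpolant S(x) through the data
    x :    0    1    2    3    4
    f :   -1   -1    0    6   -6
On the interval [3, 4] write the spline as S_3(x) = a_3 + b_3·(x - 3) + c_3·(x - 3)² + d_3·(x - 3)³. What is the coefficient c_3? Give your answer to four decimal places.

-15.4821

Let m_i = S''(x_i). Step sizes h_i = 1, 1, 1, 1; slopes of the chords Δ_i = (y_(i+1) - y_i)/h_i = 0, 1, 6, -12.
  1·m_0 + 4·m_1 + 1·m_2 = 6(Δ_1 - Δ_0) = 6
  1·m_1 + 4·m_2 + 1·m_3 = 6(Δ_2 - Δ_1) = 30
  1·m_2 + 4·m_3 + 1·m_4 = 6(Δ_3 - Δ_2) = -108
Natural end conditions: m_0 = m_4 = 0.
Solving: m_0 = 0, m_1 = -69/28, m_2 = 111/7, m_3 = -867/28, m_4 = 0.
On [3, 4], with S_3(x) = a_3 + b_3·(x - 3) + c_3·(x - 3)² + d_3·(x - 3)³: c_3 = m_3/2 = -867/56, d_3 = (m_4 - m_3)/(6h_3) = 289/56, b_3 = Δ_3 - h_3(2m_3 + m_4)/6 = -47/28.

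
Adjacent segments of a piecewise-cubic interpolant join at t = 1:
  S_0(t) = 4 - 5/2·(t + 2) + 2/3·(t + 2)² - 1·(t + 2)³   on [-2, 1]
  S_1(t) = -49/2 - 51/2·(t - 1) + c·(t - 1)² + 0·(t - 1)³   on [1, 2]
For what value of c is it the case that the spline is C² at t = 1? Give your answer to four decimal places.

S_0''(t) = 4/3 - 6·(t + 2), so S_0''(1) = -50/3. On the right, S_1''(1) = 2c, so c = -25/3.

-8.3333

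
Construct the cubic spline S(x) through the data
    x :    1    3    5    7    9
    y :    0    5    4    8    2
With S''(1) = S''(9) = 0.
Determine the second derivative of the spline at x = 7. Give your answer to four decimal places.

-4.7143

Write M_i for S''(x_i). With h_i = 2, 2, 2, 2 and divided differences Δ_i = 5/2, -1/2, 2, -3, the continuity of S' gives the tridiagonal system
  2·M_0 + 8·M_1 + 2·M_2 = 6(Δ_1 - Δ_0) = -18
  2·M_1 + 8·M_2 + 2·M_3 = 6(Δ_2 - Δ_1) = 15
  2·M_2 + 8·M_3 + 2·M_4 = 6(Δ_3 - Δ_2) = -30
Natural end conditions: M_0 = M_4 = 0.
Solving: M_0 = 0, M_1 = -45/14, M_2 = 27/7, M_3 = -33/7, M_4 = 0.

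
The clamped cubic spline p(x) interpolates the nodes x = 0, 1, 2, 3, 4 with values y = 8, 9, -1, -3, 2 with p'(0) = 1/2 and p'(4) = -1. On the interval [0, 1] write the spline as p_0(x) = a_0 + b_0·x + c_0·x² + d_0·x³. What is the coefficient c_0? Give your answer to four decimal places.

Put M_i = p'' at the i-th knot. Here h = (1, 1, 1, 1) and Δ = (1, -10, -2, 5), so the interior equations h_(i-1)·M_(i-1) + 2(h_(i-1)+h_i)·M_i + h_i·M_(i+1) = 6(Δ_i − Δ_(i-1)) read
  1·M_0 + 4·M_1 + 1·M_2 = 6(Δ_1 - Δ_0) = -66
  1·M_1 + 4·M_2 + 1·M_3 = 6(Δ_2 - Δ_1) = 48
  1·M_2 + 4·M_3 + 1·M_4 = 6(Δ_3 - Δ_2) = 42
Clamped end conditions give two more equations: 2h_0·M_0 + h_0·M_1 = 6(Δ_0 - p'(0)) = 3 and h_3·M_3 + 2h_3·M_4 = 6(p'(4) - Δ_3) = -36.
Hence M_0 = 741/56, M_1 = -657/28, M_2 = 117/8, M_3 = 363/28, M_4 = -1371/56.
On [0, 1], with p_0(x) = a_0 + b_0·x + c_0·x² + d_0·x³: c_0 = M_0/2 = 741/112, d_0 = (M_1 - M_0)/(6h_0) = -685/112, b_0 = Δ_0 - h_0(2M_0 + M_1)/6 = 1/2.

6.6161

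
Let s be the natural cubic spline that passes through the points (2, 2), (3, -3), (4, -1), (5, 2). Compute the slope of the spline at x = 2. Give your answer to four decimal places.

Write M_i for s''(x_i). With h_i = 1, 1, 1 and divided differences Δ_i = -5, 2, 3, the continuity of s' gives the tridiagonal system
  1·M_0 + 4·M_1 + 1·M_2 = 6(Δ_1 - Δ_0) = 42
  1·M_1 + 4·M_2 + 1·M_3 = 6(Δ_2 - Δ_1) = 6
Natural end conditions: M_0 = M_3 = 0.
Solving the tridiagonal system: M_0 = 0, M_1 = 54/5, M_2 = -6/5, M_3 = 0.
On [2, 3], s'(x) = b_0 + 2c_0·(x - 2) + 3d_0·(x - 2)² with b_0 = Δ_0 - h_0(2M_0 + M_1)/6 = -34/5, c_0 = M_0/2 = 0, d_0 = (M_1 - M_0)/(6h_0) = 9/5. So s'(2) = -34/5.

-6.8000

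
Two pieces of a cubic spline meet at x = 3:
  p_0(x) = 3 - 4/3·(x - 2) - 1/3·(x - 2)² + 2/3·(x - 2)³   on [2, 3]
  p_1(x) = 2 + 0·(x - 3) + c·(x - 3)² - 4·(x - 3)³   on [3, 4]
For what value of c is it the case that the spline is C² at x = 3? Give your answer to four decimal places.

p_0''(x) = -2/3 + 4·(x - 2), so p_0''(3) = 10/3. On the right, p_1''(3) = 2c, so c = 5/3.

1.6667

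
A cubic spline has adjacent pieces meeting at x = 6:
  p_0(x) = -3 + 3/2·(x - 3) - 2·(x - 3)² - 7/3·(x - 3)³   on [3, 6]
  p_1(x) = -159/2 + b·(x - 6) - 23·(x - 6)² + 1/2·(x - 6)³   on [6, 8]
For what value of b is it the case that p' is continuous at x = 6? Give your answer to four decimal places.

-73.5000

p_0'(x) = 3/2 - 4·(x - 3) - 7·(x - 3)², so p_0'(6) = -147/2. On the right, p_1'(6) = b, so b = -147/2.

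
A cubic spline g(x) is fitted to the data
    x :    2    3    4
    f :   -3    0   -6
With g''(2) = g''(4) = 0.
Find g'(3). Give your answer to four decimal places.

Write M_i for g''(x_i). With h_i = 1, 1 and divided differences Δ_i = 3, -6, the continuity of g' gives the tridiagonal system
  1·M_0 + 4·M_1 + 1·M_2 = 6(Δ_1 - Δ_0) = -54
Natural end conditions: M_0 = M_2 = 0.
Solving: M_0 = 0, M_1 = -27/2, M_2 = 0.
On [3, 4], g'(x) = b_1 + 2c_1·(x - 3) + 3d_1·(x - 3)² with b_1 = Δ_1 - h_1(2M_1 + M_2)/6 = -3/2, c_1 = M_1/2 = -27/4, d_1 = (M_2 - M_1)/(6h_1) = 9/4. So g'(3) = -3/2.

-1.5000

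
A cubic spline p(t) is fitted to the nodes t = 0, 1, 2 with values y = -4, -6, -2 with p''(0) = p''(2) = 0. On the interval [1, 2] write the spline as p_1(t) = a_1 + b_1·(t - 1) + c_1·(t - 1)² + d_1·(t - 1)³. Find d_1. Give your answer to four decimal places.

Put m_i = p'' at the i-th knot. Here h = (1, 1) and Δ = (-2, 4), so the interior equations h_(i-1)·m_(i-1) + 2(h_(i-1)+h_i)·m_i + h_i·m_(i+1) = 6(Δ_i − Δ_(i-1)) read
  1·m_0 + 4·m_1 + 1·m_2 = 6(Δ_1 - Δ_0) = 36
Natural end conditions: m_0 = m_2 = 0.
Solving: m_0 = 0, m_1 = 9, m_2 = 0.
On [1, 2], with p_1(t) = a_1 + b_1·(t - 1) + c_1·(t - 1)² + d_1·(t - 1)³: c_1 = m_1/2 = 9/2, d_1 = (m_2 - m_1)/(6h_1) = -3/2, b_1 = Δ_1 - h_1(2m_1 + m_2)/6 = 1.

-1.5000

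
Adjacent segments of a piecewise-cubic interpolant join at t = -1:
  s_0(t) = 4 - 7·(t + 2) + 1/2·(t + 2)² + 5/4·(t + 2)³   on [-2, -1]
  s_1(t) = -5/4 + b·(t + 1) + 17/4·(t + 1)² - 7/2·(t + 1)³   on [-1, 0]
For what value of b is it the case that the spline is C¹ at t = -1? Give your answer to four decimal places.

-2.2500

s_0'(t) = -7 + 1·(t + 2) + 15/4·(t + 2)², so s_0'(-1) = -9/4. On the right, s_1'(-1) = b, so b = -9/4.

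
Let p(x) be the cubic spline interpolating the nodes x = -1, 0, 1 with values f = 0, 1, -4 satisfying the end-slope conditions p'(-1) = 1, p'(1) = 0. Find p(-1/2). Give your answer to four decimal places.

Let σ_i = p''(x_i). Step sizes h_i = 1, 1; slopes of the chords Δ_i = (y_(i+1) - y_i)/h_i = 1, -5.
  1·σ_0 + 4·σ_1 + 1·σ_2 = 6(Δ_1 - Δ_0) = -36
Clamped end conditions give two more equations: 2h_0·σ_0 + h_0·σ_1 = 6(Δ_0 - p'(-1)) = 0 and h_1·σ_1 + 2h_1·σ_2 = 6(p'(1) - Δ_1) = 30.
Solving: σ_0 = 17/2, σ_1 = -17, σ_2 = 47/2.
On [-1, 0], p(x) = 0 + 1·(x + 1) + 17/4·(x + 1)² - 17/4·(x + 1)³.
With (x + 1) = 1/2: p(-1/2) = 33/32.

1.0313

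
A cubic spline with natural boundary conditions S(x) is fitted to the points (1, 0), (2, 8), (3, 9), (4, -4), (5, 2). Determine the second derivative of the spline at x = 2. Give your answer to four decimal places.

-3.2143

With m_i denoting the second derivative at x_i, h_i = 1, 1, 1, 1, and Δ_i = (y_(i+1) − y_i)/h_i = 8, 1, -13, 6:
  1·m_0 + 4·m_1 + 1·m_2 = 6(Δ_1 - Δ_0) = -42
  1·m_1 + 4·m_2 + 1·m_3 = 6(Δ_2 - Δ_1) = -84
  1·m_2 + 4·m_3 + 1·m_4 = 6(Δ_3 - Δ_2) = 114
Natural end conditions: m_0 = m_4 = 0.
Forward elimination and back-substitution give m_0 = 0, m_1 = -45/14, m_2 = -204/7, m_3 = 501/14, m_4 = 0.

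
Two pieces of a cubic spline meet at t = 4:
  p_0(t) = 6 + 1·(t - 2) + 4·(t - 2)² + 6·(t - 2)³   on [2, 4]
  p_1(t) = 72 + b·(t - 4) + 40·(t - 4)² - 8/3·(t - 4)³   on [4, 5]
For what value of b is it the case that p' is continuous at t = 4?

p_0'(t) = 1 + 8·(t - 2) + 18·(t - 2)², so p_0'(4) = 89. On the right, p_1'(4) = b, so b = 89.

89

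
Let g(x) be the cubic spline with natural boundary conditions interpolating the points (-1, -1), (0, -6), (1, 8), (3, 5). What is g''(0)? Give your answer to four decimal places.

33.7826

Put M_i = g'' at the i-th knot. Here h = (1, 1, 2) and Δ = (-5, 14, -3/2), so the interior equations h_(i-1)·M_(i-1) + 2(h_(i-1)+h_i)·M_i + h_i·M_(i+1) = 6(Δ_i − Δ_(i-1)) read
  1·M_0 + 4·M_1 + 1·M_2 = 6(Δ_1 - Δ_0) = 114
  1·M_1 + 6·M_2 + 2·M_3 = 6(Δ_2 - Δ_1) = -93
Natural end conditions: M_0 = M_3 = 0.
Hence M_0 = 0, M_1 = 777/23, M_2 = -486/23, M_3 = 0.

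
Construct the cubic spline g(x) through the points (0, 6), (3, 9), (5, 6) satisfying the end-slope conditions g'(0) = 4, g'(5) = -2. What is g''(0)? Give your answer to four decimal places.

Let m_i = g''(x_i). Step sizes h_i = 3, 2; slopes of the chords Δ_i = (y_(i+1) - y_i)/h_i = 1, -3/2.
  3·m_0 + 10·m_1 + 2·m_2 = 6(Δ_1 - Δ_0) = -15
Clamped end conditions give two more equations: 2h_0·m_0 + h_0·m_1 = 6(Δ_0 - g'(0)) = -18 and h_1·m_1 + 2h_1·m_2 = 6(g'(5) - Δ_1) = -3.
Hence m_0 = -27/10, m_1 = -3/5, m_2 = -9/20.

-2.7000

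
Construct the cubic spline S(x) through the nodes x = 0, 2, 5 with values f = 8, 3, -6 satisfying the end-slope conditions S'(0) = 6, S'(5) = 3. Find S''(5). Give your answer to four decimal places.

5.7000

With M_i denoting the second derivative at x_i, h_i = 2, 3, and Δ_i = (y_(i+1) − y_i)/h_i = -5/2, -3:
  2·M_0 + 10·M_1 + 3·M_2 = 6(Δ_1 - Δ_0) = -3
Clamped end conditions give two more equations: 2h_0·M_0 + h_0·M_1 = 6(Δ_0 - S'(0)) = -51 and h_1·M_1 + 2h_1·M_2 = 6(S'(5) - Δ_1) = 36.
Hence M_0 = -261/20, M_1 = 3/5, M_2 = 57/10.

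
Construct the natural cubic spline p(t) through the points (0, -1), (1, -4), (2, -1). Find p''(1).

9

Write M_i for p''(x_i). With h_i = 1, 1 and divided differences Δ_i = -3, 3, the continuity of p' gives the tridiagonal system
  1·M_0 + 4·M_1 + 1·M_2 = 6(Δ_1 - Δ_0) = 36
Natural end conditions: M_0 = M_2 = 0.
Forward elimination and back-substitution give M_0 = 0, M_1 = 9, M_2 = 0.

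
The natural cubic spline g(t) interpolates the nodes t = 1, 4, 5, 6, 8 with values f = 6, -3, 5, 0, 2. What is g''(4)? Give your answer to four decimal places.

Let M_i = g''(x_i). Step sizes h_i = 3, 1, 1, 2; slopes of the chords Δ_i = (y_(i+1) - y_i)/h_i = -3, 8, -5, 1.
  3·M_0 + 8·M_1 + 1·M_2 = 6(Δ_1 - Δ_0) = 66
  1·M_1 + 4·M_2 + 1·M_3 = 6(Δ_2 - Δ_1) = -78
  1·M_2 + 6·M_3 + 2·M_4 = 6(Δ_3 - Δ_2) = 36
Natural end conditions: M_0 = M_4 = 0.
Forward elimination and back-substitution give M_0 = 0, M_1 = 1011/89, M_2 = -2214/89, M_3 = 903/89, M_4 = 0.

11.3596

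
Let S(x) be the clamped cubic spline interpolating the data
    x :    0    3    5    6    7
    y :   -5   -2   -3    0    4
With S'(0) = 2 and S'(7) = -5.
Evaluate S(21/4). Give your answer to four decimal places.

Let M_i = S''(x_i). Step sizes h_i = 3, 2, 1, 1; slopes of the chords Δ_i = (y_(i+1) - y_i)/h_i = 1, -1/2, 3, 4.
  3·M_0 + 10·M_1 + 2·M_2 = 6(Δ_1 - Δ_0) = -9
  2·M_1 + 6·M_2 + 1·M_3 = 6(Δ_2 - Δ_1) = 21
  1·M_2 + 4·M_3 + 1·M_4 = 6(Δ_3 - Δ_2) = 6
Clamped end conditions give two more equations: 2h_0·M_0 + h_0·M_1 = 6(Δ_0 - S'(0)) = -6 and h_3·M_3 + 2h_3·M_4 = 6(S'(7) - Δ_3) = -54.
Forward elimination and back-substitution give M_0 = -37/104, M_1 = -67/52, M_2 = 515/208, M_3 = 907/104, M_4 = -6523/208.
On [5, 6], S(x) = -3 + 75/104·(x - 5) + 515/416·(x - 5)² + 433/416·(x - 5)³.
With (x - 5) = 1/4: S(21/4) = -5583/2048.

-2.7261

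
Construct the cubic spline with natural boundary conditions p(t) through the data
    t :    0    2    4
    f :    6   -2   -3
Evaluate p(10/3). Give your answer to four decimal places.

-3.1852

Let M_i = p''(x_i). Step sizes h_i = 2, 2; slopes of the chords Δ_i = (y_(i+1) - y_i)/h_i = -4, -1/2.
  2·M_0 + 8·M_1 + 2·M_2 = 6(Δ_1 - Δ_0) = 21
Natural end conditions: M_0 = M_2 = 0.
Solving the tridiagonal system: M_0 = 0, M_1 = 21/8, M_2 = 0.
On [2, 4], p(t) = -2 - 9/4·(t - 2) + 21/16·(t - 2)² - 7/32·(t - 2)³.
With (t - 2) = 4/3: p(10/3) = -86/27.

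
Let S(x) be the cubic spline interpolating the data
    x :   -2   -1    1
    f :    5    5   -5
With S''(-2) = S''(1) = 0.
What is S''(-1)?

Put M_i = S'' at the i-th knot. Here h = (1, 2) and Δ = (0, -5), so the interior equations h_(i-1)·M_(i-1) + 2(h_(i-1)+h_i)·M_i + h_i·M_(i+1) = 6(Δ_i − Δ_(i-1)) read
  1·M_0 + 6·M_1 + 2·M_2 = 6(Δ_1 - Δ_0) = -30
Natural end conditions: M_0 = M_2 = 0.
Forward elimination and back-substitution give M_0 = 0, M_1 = -5, M_2 = 0.

-5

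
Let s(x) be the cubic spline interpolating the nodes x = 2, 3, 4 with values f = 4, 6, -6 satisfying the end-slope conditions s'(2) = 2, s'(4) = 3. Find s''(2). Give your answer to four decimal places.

With σ_i denoting the second derivative at x_i, h_i = 1, 1, and Δ_i = (y_(i+1) − y_i)/h_i = 2, -12:
  1·σ_0 + 4·σ_1 + 1·σ_2 = 6(Δ_1 - Δ_0) = -84
Clamped end conditions give two more equations: 2h_0·σ_0 + h_0·σ_1 = 6(Δ_0 - s'(2)) = 0 and h_1·σ_1 + 2h_1·σ_2 = 6(s'(4) - Δ_1) = 90.
Solving: σ_0 = 43/2, σ_1 = -43, σ_2 = 133/2.

21.5000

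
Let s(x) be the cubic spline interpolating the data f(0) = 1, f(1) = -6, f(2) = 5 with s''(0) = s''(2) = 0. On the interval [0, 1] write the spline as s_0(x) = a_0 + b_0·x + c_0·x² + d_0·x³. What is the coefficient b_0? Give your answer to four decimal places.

-11.5000

Write m_i for s''(x_i). With h_i = 1, 1 and divided differences Δ_i = -7, 11, the continuity of s' gives the tridiagonal system
  1·m_0 + 4·m_1 + 1·m_2 = 6(Δ_1 - Δ_0) = 108
Natural end conditions: m_0 = m_2 = 0.
Hence m_0 = 0, m_1 = 27, m_2 = 0.
On [0, 1], with s_0(x) = a_0 + b_0·x + c_0·x² + d_0·x³: c_0 = m_0/2 = 0, d_0 = (m_1 - m_0)/(6h_0) = 9/2, b_0 = Δ_0 - h_0(2m_0 + m_1)/6 = -23/2.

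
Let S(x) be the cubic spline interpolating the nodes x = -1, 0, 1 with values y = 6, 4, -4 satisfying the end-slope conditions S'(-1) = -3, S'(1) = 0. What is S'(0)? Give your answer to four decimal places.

Put σ_i = S'' at the i-th knot. Here h = (1, 1) and Δ = (-2, -8), so the interior equations h_(i-1)·σ_(i-1) + 2(h_(i-1)+h_i)·σ_i + h_i·σ_(i+1) = 6(Δ_i − Δ_(i-1)) read
  1·σ_0 + 4·σ_1 + 1·σ_2 = 6(Δ_1 - Δ_0) = -36
Clamped end conditions give two more equations: 2h_0·σ_0 + h_0·σ_1 = 6(Δ_0 - S'(-1)) = 6 and h_1·σ_1 + 2h_1·σ_2 = 6(S'(1) - Δ_1) = 48.
Hence σ_0 = 27/2, σ_1 = -21, σ_2 = 69/2.
On [0, 1], S'(x) = b_1 + 2c_1·x + 3d_1·x² with b_1 = Δ_1 - h_1(2σ_1 + σ_2)/6 = -27/4, c_1 = σ_1/2 = -21/2, d_1 = (σ_2 - σ_1)/(6h_1) = 37/4. So S'(0) = -27/4.

-6.7500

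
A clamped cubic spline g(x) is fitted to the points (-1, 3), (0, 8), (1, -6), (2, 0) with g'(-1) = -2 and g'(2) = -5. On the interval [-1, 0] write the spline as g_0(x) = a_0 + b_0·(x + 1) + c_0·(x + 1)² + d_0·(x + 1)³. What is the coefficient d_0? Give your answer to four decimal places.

-17.4000

Let m_i = g''(x_i). Step sizes h_i = 1, 1, 1; slopes of the chords Δ_i = (y_(i+1) - y_i)/h_i = 5, -14, 6.
  1·m_0 + 4·m_1 + 1·m_2 = 6(Δ_1 - Δ_0) = -114
  1·m_1 + 4·m_2 + 1·m_3 = 6(Δ_2 - Δ_1) = 120
Clamped end conditions give two more equations: 2h_0·m_0 + h_0·m_1 = 6(Δ_0 - g'(-1)) = 42 and h_2·m_2 + 2h_2·m_3 = 6(g'(2) - Δ_2) = -66.
Forward elimination and back-substitution give m_0 = 244/5, m_1 = -278/5, m_2 = 298/5, m_3 = -314/5.
On [-1, 0], with g_0(x) = a_0 + b_0·(x + 1) + c_0·(x + 1)² + d_0·(x + 1)³: c_0 = m_0/2 = 122/5, d_0 = (m_1 - m_0)/(6h_0) = -87/5, b_0 = Δ_0 - h_0(2m_0 + m_1)/6 = -2.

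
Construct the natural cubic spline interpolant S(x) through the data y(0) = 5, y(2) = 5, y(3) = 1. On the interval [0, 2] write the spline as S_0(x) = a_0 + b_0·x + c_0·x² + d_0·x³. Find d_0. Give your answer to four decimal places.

Let M_i = S''(x_i). Step sizes h_i = 2, 1; slopes of the chords Δ_i = (y_(i+1) - y_i)/h_i = 0, -4.
  2·M_0 + 6·M_1 + 1·M_2 = 6(Δ_1 - Δ_0) = -24
Natural end conditions: M_0 = M_2 = 0.
Solving: M_0 = 0, M_1 = -4, M_2 = 0.
On [0, 2], with S_0(x) = a_0 + b_0·x + c_0·x² + d_0·x³: c_0 = M_0/2 = 0, d_0 = (M_1 - M_0)/(6h_0) = -1/3, b_0 = Δ_0 - h_0(2M_0 + M_1)/6 = 4/3.

-0.3333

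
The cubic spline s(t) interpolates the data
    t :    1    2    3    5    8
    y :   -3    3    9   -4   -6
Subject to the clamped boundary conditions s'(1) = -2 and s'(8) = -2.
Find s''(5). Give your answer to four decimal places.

8.0577

With m_i denoting the second derivative at x_i, h_i = 1, 1, 2, 3, and Δ_i = (y_(i+1) − y_i)/h_i = 6, 6, -13/2, -2/3:
  1·m_0 + 4·m_1 + 1·m_2 = 6(Δ_1 - Δ_0) = 0
  1·m_1 + 6·m_2 + 2·m_3 = 6(Δ_2 - Δ_1) = -75
  2·m_2 + 10·m_3 + 3·m_4 = 6(Δ_3 - Δ_2) = 35
Clamped end conditions give two more equations: 2h_0·m_0 + h_0·m_1 = 6(Δ_0 - s'(1)) = 48 and h_3·m_3 + 2h_3·m_4 = 6(s'(8) - Δ_3) = -8.
Solving the tridiagonal system: m_0 = 5267/208, m_1 = -275/104, m_2 = -3067/208, m_3 = 419/52, m_4 = -1673/312.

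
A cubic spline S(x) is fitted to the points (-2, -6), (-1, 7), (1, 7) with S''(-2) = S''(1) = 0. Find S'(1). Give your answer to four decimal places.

-4.3333

Let M_i = S''(x_i). Step sizes h_i = 1, 2; slopes of the chords Δ_i = (y_(i+1) - y_i)/h_i = 13, 0.
  1·M_0 + 6·M_1 + 2·M_2 = 6(Δ_1 - Δ_0) = -78
Natural end conditions: M_0 = M_2 = 0.
Hence M_0 = 0, M_1 = -13, M_2 = 0.
On [-1, 1], S'(x) = b_1 + 2c_1·(x + 1) + 3d_1·(x + 1)² with b_1 = Δ_1 - h_1(2M_1 + M_2)/6 = 26/3, c_1 = M_1/2 = -13/2, d_1 = (M_2 - M_1)/(6h_1) = 13/12. So S'(1) = -13/3.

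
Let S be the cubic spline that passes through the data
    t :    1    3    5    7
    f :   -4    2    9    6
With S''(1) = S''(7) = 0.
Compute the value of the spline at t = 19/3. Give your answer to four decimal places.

7.8099

Let M_i = S''(x_i). Step sizes h_i = 2, 2, 2; slopes of the chords Δ_i = (y_(i+1) - y_i)/h_i = 3, 7/2, -3/2.
  2·M_0 + 8·M_1 + 2·M_2 = 6(Δ_1 - Δ_0) = 3
  2·M_1 + 8·M_2 + 2·M_3 = 6(Δ_2 - Δ_1) = -30
Natural end conditions: M_0 = M_3 = 0.
Solving: M_0 = 0, M_1 = 7/5, M_2 = -41/10, M_3 = 0.
On [5, 7], S(t) = 9 + 37/30·(t - 5) - 41/20·(t - 5)² + 41/120·(t - 5)³.
With (t - 5) = 4/3: S(19/3) = 3163/405.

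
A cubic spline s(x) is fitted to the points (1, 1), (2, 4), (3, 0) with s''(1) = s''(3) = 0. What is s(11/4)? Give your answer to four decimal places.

Put M_i = s'' at the i-th knot. Here h = (1, 1) and Δ = (3, -4), so the interior equations h_(i-1)·M_(i-1) + 2(h_(i-1)+h_i)·M_i + h_i·M_(i+1) = 6(Δ_i − Δ_(i-1)) read
  1·M_0 + 4·M_1 + 1·M_2 = 6(Δ_1 - Δ_0) = -42
Natural end conditions: M_0 = M_2 = 0.
Solving: M_0 = 0, M_1 = -21/2, M_2 = 0.
On [2, 3], s(x) = 4 - 1/2·(x - 2) - 21/4·(x - 2)² + 7/4·(x - 2)³.
With (x - 2) = 3/4: s(11/4) = 361/256.

1.4102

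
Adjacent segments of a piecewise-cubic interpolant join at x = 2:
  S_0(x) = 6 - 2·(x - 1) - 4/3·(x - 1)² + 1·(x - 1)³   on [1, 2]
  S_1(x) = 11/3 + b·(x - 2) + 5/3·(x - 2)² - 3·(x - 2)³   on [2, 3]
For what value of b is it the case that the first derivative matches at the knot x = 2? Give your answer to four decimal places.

S_0'(x) = -2 - 8/3·(x - 1) + 3·(x - 1)², so S_0'(2) = -5/3. On the right, S_1'(2) = b, so b = -5/3.

-1.6667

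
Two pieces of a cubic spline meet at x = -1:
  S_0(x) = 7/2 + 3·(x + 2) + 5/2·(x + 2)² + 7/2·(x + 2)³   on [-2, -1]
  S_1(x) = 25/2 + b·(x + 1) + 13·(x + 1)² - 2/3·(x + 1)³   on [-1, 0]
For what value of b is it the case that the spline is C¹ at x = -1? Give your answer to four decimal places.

S_0'(x) = 3 + 5·(x + 2) + 21/2·(x + 2)², so S_0'(-1) = 37/2. On the right, S_1'(-1) = b, so b = 37/2.

18.5000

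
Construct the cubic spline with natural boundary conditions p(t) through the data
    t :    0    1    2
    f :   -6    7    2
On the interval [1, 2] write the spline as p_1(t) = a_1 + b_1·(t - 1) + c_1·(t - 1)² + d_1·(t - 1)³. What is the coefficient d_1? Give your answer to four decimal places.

Put m_i = p'' at the i-th knot. Here h = (1, 1) and Δ = (13, -5), so the interior equations h_(i-1)·m_(i-1) + 2(h_(i-1)+h_i)·m_i + h_i·m_(i+1) = 6(Δ_i − Δ_(i-1)) read
  1·m_0 + 4·m_1 + 1·m_2 = 6(Δ_1 - Δ_0) = -108
Natural end conditions: m_0 = m_2 = 0.
Solving: m_0 = 0, m_1 = -27, m_2 = 0.
On [1, 2], with p_1(t) = a_1 + b_1·(t - 1) + c_1·(t - 1)² + d_1·(t - 1)³: c_1 = m_1/2 = -27/2, d_1 = (m_2 - m_1)/(6h_1) = 9/2, b_1 = Δ_1 - h_1(2m_1 + m_2)/6 = 4.

4.5000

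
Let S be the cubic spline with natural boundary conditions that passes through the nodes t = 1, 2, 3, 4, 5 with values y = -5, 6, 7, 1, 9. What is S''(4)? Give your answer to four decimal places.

24.4286

Write M_i for S''(x_i). With h_i = 1, 1, 1, 1 and divided differences Δ_i = 11, 1, -6, 8, the continuity of S' gives the tridiagonal system
  1·M_0 + 4·M_1 + 1·M_2 = 6(Δ_1 - Δ_0) = -60
  1·M_1 + 4·M_2 + 1·M_3 = 6(Δ_2 - Δ_1) = -42
  1·M_2 + 4·M_3 + 1·M_4 = 6(Δ_3 - Δ_2) = 84
Natural end conditions: M_0 = M_4 = 0.
Hence M_0 = 0, M_1 = -81/7, M_2 = -96/7, M_3 = 171/7, M_4 = 0.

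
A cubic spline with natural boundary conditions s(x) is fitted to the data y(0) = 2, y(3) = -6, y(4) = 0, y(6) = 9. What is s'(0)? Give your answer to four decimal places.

Let M_i = s''(x_i). Step sizes h_i = 3, 1, 2; slopes of the chords Δ_i = (y_(i+1) - y_i)/h_i = -8/3, 6, 9/2.
  3·M_0 + 8·M_1 + 1·M_2 = 6(Δ_1 - Δ_0) = 52
  1·M_1 + 6·M_2 + 2·M_3 = 6(Δ_2 - Δ_1) = -9
Natural end conditions: M_0 = M_3 = 0.
Solving the tridiagonal system: M_0 = 0, M_1 = 321/47, M_2 = -124/47, M_3 = 0.
On [0, 3], s'(x) = b_0 + 2c_0·x + 3d_0·x² with b_0 = Δ_0 - h_0(2M_0 + M_1)/6 = -1715/282, c_0 = M_0/2 = 0, d_0 = (M_1 - M_0)/(6h_0) = 107/282. So s'(0) = -1715/282.

-6.0816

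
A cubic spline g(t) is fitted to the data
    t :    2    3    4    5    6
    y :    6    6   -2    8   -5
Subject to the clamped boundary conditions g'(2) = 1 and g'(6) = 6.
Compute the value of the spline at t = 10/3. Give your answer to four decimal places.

Let M_i = g''(x_i). Step sizes h_i = 1, 1, 1, 1; slopes of the chords Δ_i = (y_(i+1) - y_i)/h_i = 0, -8, 10, -13.
  1·M_0 + 4·M_1 + 1·M_2 = 6(Δ_1 - Δ_0) = -48
  1·M_1 + 4·M_2 + 1·M_3 = 6(Δ_2 - Δ_1) = 108
  1·M_2 + 4·M_3 + 1·M_4 = 6(Δ_3 - Δ_2) = -138
Clamped end conditions give two more equations: 2h_0·M_0 + h_0·M_1 = 6(Δ_0 - g'(2)) = -6 and h_3·M_3 + 2h_3·M_4 = 6(g'(6) - Δ_3) = 114.
Solving the tridiagonal system: M_0 = 151/14, M_1 = -193/7, M_2 = 103/2, M_3 = -493/7, M_4 = 1291/14.
On [3, 4], g(t) = 6 - 207/28·(t - 3) - 193/14·(t - 3)² + 369/28·(t - 3)³.
With (t - 3) = 1/3: g(10/3) = 157/63.

2.4921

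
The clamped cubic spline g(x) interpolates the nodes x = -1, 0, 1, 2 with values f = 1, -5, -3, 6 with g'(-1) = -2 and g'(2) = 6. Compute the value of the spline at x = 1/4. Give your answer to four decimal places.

-5.6844

Put M_i = g'' at the i-th knot. Here h = (1, 1, 1) and Δ = (-6, 2, 9), so the interior equations h_(i-1)·M_(i-1) + 2(h_(i-1)+h_i)·M_i + h_i·M_(i+1) = 6(Δ_i − Δ_(i-1)) read
  1·M_0 + 4·M_1 + 1·M_2 = 6(Δ_1 - Δ_0) = 48
  1·M_1 + 4·M_2 + 1·M_3 = 6(Δ_2 - Δ_1) = 42
Clamped end conditions give two more equations: 2h_0·M_0 + h_0·M_1 = 6(Δ_0 - g'(-1)) = -24 and h_2·M_2 + 2h_2·M_3 = 6(g'(2) - Δ_2) = -18.
Solving the tridiagonal system: M_0 = -286/15, M_1 = 212/15, M_2 = 158/15, M_3 = -214/15.
On [0, 1], g(x) = -5 - 67/15·x + 106/15·x² - 3/5·x³.
With x = 1/4: g(1/4) = -1819/320.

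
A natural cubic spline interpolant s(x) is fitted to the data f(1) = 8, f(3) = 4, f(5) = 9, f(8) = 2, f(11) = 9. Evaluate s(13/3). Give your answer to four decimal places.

7.6317

Let M_i = s''(x_i). Step sizes h_i = 2, 2, 3, 3; slopes of the chords Δ_i = (y_(i+1) - y_i)/h_i = -2, 5/2, -7/3, 7/3.
  2·M_0 + 8·M_1 + 2·M_2 = 6(Δ_1 - Δ_0) = 27
  2·M_1 + 10·M_2 + 3·M_3 = 6(Δ_2 - Δ_1) = -29
  3·M_2 + 12·M_3 + 3·M_4 = 6(Δ_3 - Δ_2) = 28
Natural end conditions: M_0 = M_4 = 0.
Solving the tridiagonal system: M_0 = 0, M_1 = 1287/280, M_2 = -171/35, M_3 = 1493/420, M_4 = 0.
On [3, 5], s(x) = 4 + 149/140·(x - 3) + 1287/560·(x - 3)² - 177/224·(x - 3)³.
With (x - 3) = 4/3: s(13/3) = 2404/315.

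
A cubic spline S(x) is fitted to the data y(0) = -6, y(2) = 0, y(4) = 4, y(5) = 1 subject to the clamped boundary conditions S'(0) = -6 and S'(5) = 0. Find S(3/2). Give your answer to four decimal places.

With M_i denoting the second derivative at x_i, h_i = 2, 2, 1, and Δ_i = (y_(i+1) − y_i)/h_i = 3, 2, -3:
  2·M_0 + 8·M_1 + 2·M_2 = 6(Δ_1 - Δ_0) = -6
  2·M_1 + 6·M_2 + 1·M_3 = 6(Δ_2 - Δ_1) = -30
Clamped end conditions give two more equations: 2h_0·M_0 + h_0·M_1 = 6(Δ_0 - S'(0)) = 54 and h_2·M_2 + 2h_2·M_3 = 6(S'(5) - Δ_2) = 18.
Solving the tridiagonal system: M_0 = 15, M_1 = -3, M_2 = -6, M_3 = 12.
On [0, 2], S(x) = -6 - 6·x + 15/2·x² - 3/2·x³.
With x = 3/2: S(3/2) = -51/16.

-3.1875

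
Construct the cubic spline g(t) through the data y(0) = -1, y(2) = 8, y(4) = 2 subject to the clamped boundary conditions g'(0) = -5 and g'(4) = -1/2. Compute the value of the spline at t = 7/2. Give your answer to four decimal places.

Write M_i for g''(x_i). With h_i = 2, 2 and divided differences Δ_i = 9/2, -3, the continuity of g' gives the tridiagonal system
  2·M_0 + 8·M_1 + 2·M_2 = 6(Δ_1 - Δ_0) = -45
Clamped end conditions give two more equations: 2h_0·M_0 + h_0·M_1 = 6(Δ_0 - g'(0)) = 57 and h_1·M_1 + 2h_1·M_2 = 6(g'(4) - Δ_1) = 15.
Hence M_0 = 21, M_1 = -27/2, M_2 = 21/2.
On [2, 4], g(t) = 8 + 5/2·(t - 2) - 27/4·(t - 2)² + 2·(t - 2)³.
With (t - 2) = 3/2: g(7/2) = 53/16.

3.3125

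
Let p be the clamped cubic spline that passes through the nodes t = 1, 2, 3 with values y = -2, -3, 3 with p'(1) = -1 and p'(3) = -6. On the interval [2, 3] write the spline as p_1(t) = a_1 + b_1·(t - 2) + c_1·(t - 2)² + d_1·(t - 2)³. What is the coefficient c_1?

13

Write σ_i for p''(x_i). With h_i = 1, 1 and divided differences Δ_i = -1, 6, the continuity of p' gives the tridiagonal system
  1·σ_0 + 4·σ_1 + 1·σ_2 = 6(Δ_1 - Δ_0) = 42
Clamped end conditions give two more equations: 2h_0·σ_0 + h_0·σ_1 = 6(Δ_0 - p'(1)) = 0 and h_1·σ_1 + 2h_1·σ_2 = 6(p'(3) - Δ_1) = -72.
Solving: σ_0 = -13, σ_1 = 26, σ_2 = -49.
On [2, 3], with p_1(t) = a_1 + b_1·(t - 2) + c_1·(t - 2)² + d_1·(t - 2)³: c_1 = σ_1/2 = 13, d_1 = (σ_2 - σ_1)/(6h_1) = -25/2, b_1 = Δ_1 - h_1(2σ_1 + σ_2)/6 = 11/2.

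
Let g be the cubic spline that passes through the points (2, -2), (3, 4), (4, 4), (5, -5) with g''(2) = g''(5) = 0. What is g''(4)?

-12

With σ_i denoting the second derivative at x_i, h_i = 1, 1, 1, and Δ_i = (y_(i+1) − y_i)/h_i = 6, 0, -9:
  1·σ_0 + 4·σ_1 + 1·σ_2 = 6(Δ_1 - Δ_0) = -36
  1·σ_1 + 4·σ_2 + 1·σ_3 = 6(Δ_2 - Δ_1) = -54
Natural end conditions: σ_0 = σ_3 = 0.
Solving: σ_0 = 0, σ_1 = -6, σ_2 = -12, σ_3 = 0.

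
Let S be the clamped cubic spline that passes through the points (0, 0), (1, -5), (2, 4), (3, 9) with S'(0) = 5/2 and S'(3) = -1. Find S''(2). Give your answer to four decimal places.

Put m_i = S'' at the i-th knot. Here h = (1, 1, 1) and Δ = (-5, 9, 5), so the interior equations h_(i-1)·m_(i-1) + 2(h_(i-1)+h_i)·m_i + h_i·m_(i+1) = 6(Δ_i − Δ_(i-1)) read
  1·m_0 + 4·m_1 + 1·m_2 = 6(Δ_1 - Δ_0) = 84
  1·m_1 + 4·m_2 + 1·m_3 = 6(Δ_2 - Δ_1) = -24
Clamped end conditions give two more equations: 2h_0·m_0 + h_0·m_1 = 6(Δ_0 - S'(0)) = -45 and h_2·m_2 + 2h_2·m_3 = 6(S'(3) - Δ_2) = -36.
Forward elimination and back-substitution give m_0 = -118/3, m_1 = 101/3, m_2 = -34/3, m_3 = -37/3.

-11.3333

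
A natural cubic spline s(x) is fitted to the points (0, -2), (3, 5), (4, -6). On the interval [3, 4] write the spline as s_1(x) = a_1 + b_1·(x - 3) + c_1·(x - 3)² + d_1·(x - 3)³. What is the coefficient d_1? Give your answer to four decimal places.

1.6667

Write M_i for s''(x_i). With h_i = 3, 1 and divided differences Δ_i = 7/3, -11, the continuity of s' gives the tridiagonal system
  3·M_0 + 8·M_1 + 1·M_2 = 6(Δ_1 - Δ_0) = -80
Natural end conditions: M_0 = M_2 = 0.
Solving the tridiagonal system: M_0 = 0, M_1 = -10, M_2 = 0.
On [3, 4], with s_1(x) = a_1 + b_1·(x - 3) + c_1·(x - 3)² + d_1·(x - 3)³: c_1 = M_1/2 = -5, d_1 = (M_2 - M_1)/(6h_1) = 5/3, b_1 = Δ_1 - h_1(2M_1 + M_2)/6 = -23/3.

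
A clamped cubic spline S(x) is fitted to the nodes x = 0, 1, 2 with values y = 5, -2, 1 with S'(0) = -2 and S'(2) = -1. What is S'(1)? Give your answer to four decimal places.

-2.2500

Let M_i = S''(x_i). Step sizes h_i = 1, 1; slopes of the chords Δ_i = (y_(i+1) - y_i)/h_i = -7, 3.
  1·M_0 + 4·M_1 + 1·M_2 = 6(Δ_1 - Δ_0) = 60
Clamped end conditions give two more equations: 2h_0·M_0 + h_0·M_1 = 6(Δ_0 - S'(0)) = -30 and h_1·M_1 + 2h_1·M_2 = 6(S'(2) - Δ_1) = -24.
Hence M_0 = -59/2, M_1 = 29, M_2 = -53/2.
On [1, 2], S'(x) = b_1 + 2c_1·(x - 1) + 3d_1·(x - 1)² with b_1 = Δ_1 - h_1(2M_1 + M_2)/6 = -9/4, c_1 = M_1/2 = 29/2, d_1 = (M_2 - M_1)/(6h_1) = -37/4. So S'(1) = -9/4.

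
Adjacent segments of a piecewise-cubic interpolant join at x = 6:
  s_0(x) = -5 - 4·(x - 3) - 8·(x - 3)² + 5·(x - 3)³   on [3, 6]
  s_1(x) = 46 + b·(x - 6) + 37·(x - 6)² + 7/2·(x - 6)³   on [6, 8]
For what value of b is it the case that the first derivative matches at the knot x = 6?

83

s_0'(x) = -4 - 16·(x - 3) + 15·(x - 3)², so s_0'(6) = 83. On the right, s_1'(6) = b, so b = 83.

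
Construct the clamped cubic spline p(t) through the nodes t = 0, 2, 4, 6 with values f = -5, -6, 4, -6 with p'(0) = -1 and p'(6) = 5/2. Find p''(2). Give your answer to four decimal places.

Put M_i = p'' at the i-th knot. Here h = (2, 2, 2) and Δ = (-1/2, 5, -5), so the interior equations h_(i-1)·M_(i-1) + 2(h_(i-1)+h_i)·M_i + h_i·M_(i+1) = 6(Δ_i − Δ_(i-1)) read
  2·M_0 + 8·M_1 + 2·M_2 = 6(Δ_1 - Δ_0) = 33
  2·M_1 + 8·M_2 + 2·M_3 = 6(Δ_2 - Δ_1) = -60
Clamped end conditions give two more equations: 2h_0·M_0 + h_0·M_1 = 6(Δ_0 - p'(0)) = 3 and h_2·M_2 + 2h_2·M_3 = 6(p'(6) - Δ_2) = 45.
Solving: M_0 = -53/15, M_1 = 257/30, M_2 = -427/30, M_3 = 551/30.

8.5667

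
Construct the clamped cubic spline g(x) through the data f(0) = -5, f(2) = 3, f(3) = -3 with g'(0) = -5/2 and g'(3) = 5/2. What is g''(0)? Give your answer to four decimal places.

Write m_i for g''(x_i). With h_i = 2, 1 and divided differences Δ_i = 4, -6, the continuity of g' gives the tridiagonal system
  2·m_0 + 6·m_1 + 1·m_2 = 6(Δ_1 - Δ_0) = -60
Clamped end conditions give two more equations: 2h_0·m_0 + h_0·m_1 = 6(Δ_0 - g'(0)) = 39 and h_1·m_1 + 2h_1·m_2 = 6(g'(3) - Δ_1) = 51.
Solving the tridiagonal system: m_0 = 257/12, m_1 = -70/3, m_2 = 223/6.

21.4167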